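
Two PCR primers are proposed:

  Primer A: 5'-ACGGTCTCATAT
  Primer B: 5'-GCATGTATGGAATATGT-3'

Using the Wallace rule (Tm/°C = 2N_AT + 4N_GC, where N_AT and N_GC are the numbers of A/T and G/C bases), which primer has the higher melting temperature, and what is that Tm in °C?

Primer B, 46°C

Primer A: A+T=7, G+C=5 → Tm = 2(7)+4(5) = 34°C
Primer B: A+T=11, G+C=6 → Tm = 2(11)+4(6) = 46°C
34°C vs 46°C → primer B is higher.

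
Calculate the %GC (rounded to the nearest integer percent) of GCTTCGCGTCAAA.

54%

Base counts: C=4, A=3, G=3, T=3
G+C = 3 + 4 = 7 out of 13 bases
%GC = 7/13 × 100 = 53.85% ≈ 54%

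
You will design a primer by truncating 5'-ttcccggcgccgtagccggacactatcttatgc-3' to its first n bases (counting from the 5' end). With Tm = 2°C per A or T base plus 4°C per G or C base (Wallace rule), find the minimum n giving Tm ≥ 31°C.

First 8 bases: TTCCCGGC → Tm = 28°C (< 31°C)
First 9 bases: TTCCCGGCG → Tm = 32°C (≥ 31°C)
Since every base adds ≥2°C, Tm only increases with n, so the threshold is first crossed at n = 9.

n = 9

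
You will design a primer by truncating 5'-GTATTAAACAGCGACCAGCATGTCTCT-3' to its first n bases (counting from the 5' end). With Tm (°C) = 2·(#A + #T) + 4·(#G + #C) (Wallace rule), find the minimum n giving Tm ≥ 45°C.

First 15 bases: GTATTAAACAGCGAC → Tm = 42°C (< 45°C)
First 16 bases: GTATTAAACAGCGACC → Tm = 46°C (≥ 45°C)
Since every base adds ≥2°C, Tm only increases with n, so the threshold is first crossed at n = 16.

n = 16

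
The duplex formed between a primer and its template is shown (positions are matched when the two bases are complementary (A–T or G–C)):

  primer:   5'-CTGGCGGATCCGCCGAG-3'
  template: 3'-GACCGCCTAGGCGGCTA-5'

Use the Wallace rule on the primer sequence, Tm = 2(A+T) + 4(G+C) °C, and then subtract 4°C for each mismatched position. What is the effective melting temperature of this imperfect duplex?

56°C

Primer base counts: A=2, T=2, G=7, C=6 → A+T=4, G+C=13
Perfect-match Tm = 2(4) + 4(13) = 8 + 52 = 60°C
Mismatches (positions where the bases are not complementary): 1 (at position 17)
Effective Tm = 60 − 1×4 = 60 − 4 = 56°C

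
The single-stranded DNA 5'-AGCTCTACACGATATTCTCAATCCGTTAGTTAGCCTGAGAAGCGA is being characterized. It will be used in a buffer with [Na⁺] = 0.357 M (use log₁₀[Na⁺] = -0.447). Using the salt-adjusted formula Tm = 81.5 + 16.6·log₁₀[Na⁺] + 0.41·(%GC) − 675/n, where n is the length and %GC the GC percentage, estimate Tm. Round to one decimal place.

Length n = 45. Scanning the sequence gives C=11, T=12, A=13, G=9.
G+C = 20, so %GC = 20/45 × 100 = 44.444%
Salt term: 16.6 × (-0.447) = -7.42
GC term: 0.41 × 44.444 = 18.222; length term: −675/45 = −15
Tm = 81.5 + (-7.42) + 18.222 − 15 = 77.302 → 77.3°C

77.3°C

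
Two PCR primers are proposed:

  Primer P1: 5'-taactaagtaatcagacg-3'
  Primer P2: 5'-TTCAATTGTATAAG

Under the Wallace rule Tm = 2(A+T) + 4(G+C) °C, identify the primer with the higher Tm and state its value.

Primer P1, 48°C

Primer P1: A+T=12, G+C=6 → Tm = 2(12)+4(6) = 48°C
Primer P2: A+T=11, G+C=3 → Tm = 2(11)+4(3) = 34°C
48°C vs 34°C → primer P1 is higher.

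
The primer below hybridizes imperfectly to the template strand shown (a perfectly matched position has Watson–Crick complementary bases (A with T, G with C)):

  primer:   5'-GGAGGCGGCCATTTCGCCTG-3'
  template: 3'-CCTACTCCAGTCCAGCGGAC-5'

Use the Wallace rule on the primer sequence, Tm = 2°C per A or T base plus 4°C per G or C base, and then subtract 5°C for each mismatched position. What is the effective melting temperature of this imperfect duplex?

43°C

Primer base counts: A=2, T=4, G=8, C=6 → A+T=6, G+C=14
Perfect-match Tm = 2(6) + 4(14) = 12 + 56 = 68°C
Mismatches (positions where the bases are not complementary): 5 (at positions 4, 6, 9, 12, 13)
Effective Tm = 68 − 5×5 = 68 − 25 = 43°C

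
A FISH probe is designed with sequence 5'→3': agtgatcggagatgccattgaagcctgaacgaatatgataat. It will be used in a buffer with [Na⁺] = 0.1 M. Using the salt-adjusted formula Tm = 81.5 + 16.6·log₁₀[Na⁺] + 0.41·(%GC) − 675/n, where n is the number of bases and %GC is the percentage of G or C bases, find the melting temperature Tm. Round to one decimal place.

65.4°C

Length n = 42. Base counts: T=10, G=11, C=6, A=15
G+C = 17, so %GC = 17/42 × 100 = 40.476%
Salt term: 16.6 × (-1) = -16.6
GC term: 0.41 × 40.476 = 16.595; length term: −675/42 = −16.071
Tm = 81.5 + (-16.6) + 16.595 − 16.071 = 65.424 → 65.4°C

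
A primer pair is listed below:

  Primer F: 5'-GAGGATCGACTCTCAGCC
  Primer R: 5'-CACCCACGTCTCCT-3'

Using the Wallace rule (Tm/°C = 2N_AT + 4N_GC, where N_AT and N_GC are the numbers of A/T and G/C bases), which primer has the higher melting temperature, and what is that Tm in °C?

Primer F: A+T=7, G+C=11 → Tm = 2(7)+4(11) = 58°C
Primer R: A+T=5, G+C=9 → Tm = 2(5)+4(9) = 46°C
58°C vs 46°C → primer F is higher.

Primer F, 58°C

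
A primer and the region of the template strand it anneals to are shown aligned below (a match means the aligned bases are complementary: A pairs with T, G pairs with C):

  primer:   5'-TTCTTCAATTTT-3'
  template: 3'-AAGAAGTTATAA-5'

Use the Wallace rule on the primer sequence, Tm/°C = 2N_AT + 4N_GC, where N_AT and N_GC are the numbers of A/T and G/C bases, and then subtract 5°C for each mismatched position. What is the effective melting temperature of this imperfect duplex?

23°C

Primer base counts: A=2, T=8, G=0, C=2 → A+T=10, G+C=2
Perfect-match Tm = 2(10) + 4(2) = 20 + 8 = 28°C
Mismatches (positions where the bases are not complementary): 1 (at position 10)
Effective Tm = 28 − 1×5 = 28 − 5 = 23°C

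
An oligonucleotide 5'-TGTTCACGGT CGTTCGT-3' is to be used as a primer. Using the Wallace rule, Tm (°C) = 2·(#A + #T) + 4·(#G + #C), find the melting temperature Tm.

52°C

A=1, G=5, C=4, T=7
So N_AT = 8 and N_GC = 9.
Tm = 4·9 + 2·8 = 36 + 16 = 52°C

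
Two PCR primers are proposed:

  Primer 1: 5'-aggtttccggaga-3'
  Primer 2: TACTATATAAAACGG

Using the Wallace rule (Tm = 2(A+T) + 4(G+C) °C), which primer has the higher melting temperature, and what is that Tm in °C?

Primer 1: A+T=6, G+C=7 → Tm = 2(6)+4(7) = 40°C
Primer 2: A+T=11, G+C=4 → Tm = 2(11)+4(4) = 38°C
40°C vs 38°C → primer 1 is higher.

Primer 1, 40°C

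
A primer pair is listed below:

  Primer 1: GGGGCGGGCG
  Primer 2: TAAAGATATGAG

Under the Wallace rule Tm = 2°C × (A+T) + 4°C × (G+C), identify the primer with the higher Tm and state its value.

Primer 1: A+T=0, G+C=10 → Tm = 2(0)+4(10) = 40°C
Primer 2: A+T=9, G+C=3 → Tm = 2(9)+4(3) = 30°C
40°C vs 30°C → primer 1 is higher.

Primer 1, 40°C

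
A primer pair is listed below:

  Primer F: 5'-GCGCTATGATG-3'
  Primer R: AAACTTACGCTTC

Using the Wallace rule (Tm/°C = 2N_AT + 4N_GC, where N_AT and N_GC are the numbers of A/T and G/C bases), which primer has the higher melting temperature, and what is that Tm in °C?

Primer F: A+T=5, G+C=6 → Tm = 2(5)+4(6) = 34°C
Primer R: A+T=8, G+C=5 → Tm = 2(8)+4(5) = 36°C
34°C vs 36°C → primer R is higher.

Primer R, 36°C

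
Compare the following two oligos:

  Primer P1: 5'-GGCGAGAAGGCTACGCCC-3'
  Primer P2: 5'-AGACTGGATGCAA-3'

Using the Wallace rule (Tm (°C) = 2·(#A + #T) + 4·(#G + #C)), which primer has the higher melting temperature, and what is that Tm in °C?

Primer P1, 62°C

Primer P1: A+T=5, G+C=13 → Tm = 2(5)+4(13) = 62°C
Primer P2: A+T=7, G+C=6 → Tm = 2(7)+4(6) = 38°C
62°C vs 38°C → primer P1 is higher.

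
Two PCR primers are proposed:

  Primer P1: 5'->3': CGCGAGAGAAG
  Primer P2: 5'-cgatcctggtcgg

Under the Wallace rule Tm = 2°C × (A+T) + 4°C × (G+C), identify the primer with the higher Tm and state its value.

Primer P2, 44°C

Primer P1: A+T=4, G+C=7 → Tm = 2(4)+4(7) = 36°C
Primer P2: A+T=4, G+C=9 → Tm = 2(4)+4(9) = 44°C
36°C vs 44°C → primer P2 is higher.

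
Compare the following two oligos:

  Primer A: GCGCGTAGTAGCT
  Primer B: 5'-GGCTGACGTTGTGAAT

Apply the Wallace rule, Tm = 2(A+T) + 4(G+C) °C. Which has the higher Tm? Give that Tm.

Primer A: A+T=5, G+C=8 → Tm = 2(5)+4(8) = 42°C
Primer B: A+T=8, G+C=8 → Tm = 2(8)+4(8) = 48°C
42°C vs 48°C → primer B is higher.

Primer B, 48°C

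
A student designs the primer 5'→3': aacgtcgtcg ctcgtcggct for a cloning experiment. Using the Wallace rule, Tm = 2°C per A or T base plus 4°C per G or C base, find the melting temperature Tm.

66°C

Scanning the sequence gives C=7, G=6, T=5, A=2.
AT pairs contribute 7, GC pairs contribute 13.
Tm = 2×7 + 4×13 = 66°C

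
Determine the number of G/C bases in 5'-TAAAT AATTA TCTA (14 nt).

Counting bases: T=6, C=1, A=7, G=0
G+C = 0 + 1 = 1

1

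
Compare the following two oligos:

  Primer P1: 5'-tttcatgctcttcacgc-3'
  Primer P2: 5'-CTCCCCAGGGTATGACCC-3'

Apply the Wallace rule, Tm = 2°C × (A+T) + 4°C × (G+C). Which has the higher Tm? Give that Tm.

Primer P1: A+T=9, G+C=8 → Tm = 2(9)+4(8) = 50°C
Primer P2: A+T=6, G+C=12 → Tm = 2(6)+4(12) = 60°C
50°C vs 60°C → primer P2 is higher.

Primer P2, 60°C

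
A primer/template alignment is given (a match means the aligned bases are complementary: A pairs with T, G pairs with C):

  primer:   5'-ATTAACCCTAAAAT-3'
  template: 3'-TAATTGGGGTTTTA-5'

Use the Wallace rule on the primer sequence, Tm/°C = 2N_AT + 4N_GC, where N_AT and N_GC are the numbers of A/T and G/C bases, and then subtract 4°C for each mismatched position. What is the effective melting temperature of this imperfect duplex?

Primer base counts: A=7, T=4, G=0, C=3 → A+T=11, G+C=3
Perfect-match Tm = 2(11) + 4(3) = 22 + 12 = 34°C
Mismatches (positions where the bases are not complementary): 1 (at position 9)
Effective Tm = 34 − 1×4 = 34 − 4 = 30°C

30°C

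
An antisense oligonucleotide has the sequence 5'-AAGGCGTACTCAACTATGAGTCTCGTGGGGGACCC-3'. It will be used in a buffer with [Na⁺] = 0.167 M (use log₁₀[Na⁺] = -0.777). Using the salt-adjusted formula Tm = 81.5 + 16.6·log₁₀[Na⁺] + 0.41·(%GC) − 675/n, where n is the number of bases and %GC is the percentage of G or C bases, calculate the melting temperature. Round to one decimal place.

72.7°C

Length n = 35. Scanning the sequence gives T=7, A=8, G=11, C=9.
G+C = 20, so %GC = 20/35 × 100 = 57.143%
Salt term: 16.6 × (-0.777) = -12.898
GC term: 0.41 × 57.143 = 23.429; length term: −675/35 = −19.286
Tm = 81.5 + (-12.898) + 23.429 − 19.286 = 72.745 → 72.7°C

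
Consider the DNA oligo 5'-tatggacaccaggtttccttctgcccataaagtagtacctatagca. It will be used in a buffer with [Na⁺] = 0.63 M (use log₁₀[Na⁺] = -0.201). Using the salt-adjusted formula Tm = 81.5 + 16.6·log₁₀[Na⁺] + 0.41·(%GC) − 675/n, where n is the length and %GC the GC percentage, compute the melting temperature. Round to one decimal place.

81.3°C

Length n = 46. Counting bases: T=13, G=8, A=13, C=12
G+C = 20, so %GC = 20/46 × 100 = 43.478%
Salt term: 16.6 × (-0.201) = -3.337
GC term: 0.41 × 43.478 = 17.826; length term: −675/46 = −14.674
Tm = 81.5 + (-3.337) + 17.826 − 14.674 = 81.315 → 81.3°C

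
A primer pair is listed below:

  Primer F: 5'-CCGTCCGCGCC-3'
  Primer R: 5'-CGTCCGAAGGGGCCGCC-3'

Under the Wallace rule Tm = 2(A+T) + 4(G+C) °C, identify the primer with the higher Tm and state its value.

Primer F: A+T=1, G+C=10 → Tm = 2(1)+4(10) = 42°C
Primer R: A+T=3, G+C=14 → Tm = 2(3)+4(14) = 62°C
42°C vs 62°C → primer R is higher.

Primer R, 62°C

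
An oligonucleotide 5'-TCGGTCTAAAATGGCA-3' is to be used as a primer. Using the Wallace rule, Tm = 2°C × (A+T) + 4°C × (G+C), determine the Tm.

C=3, T=4, A=5, G=4
AT pairs contribute 9, GC pairs contribute 7.
Tm = 2(9) + 4(7) = 18 + 28 = 46°C

46°C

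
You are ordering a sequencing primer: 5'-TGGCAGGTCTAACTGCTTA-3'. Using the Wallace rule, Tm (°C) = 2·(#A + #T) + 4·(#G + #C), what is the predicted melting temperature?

56°C

Base counts: T=6, A=4, C=4, G=5
A+T = 10, G+C = 9
Tm = 2×10 + 4×9 = 56°C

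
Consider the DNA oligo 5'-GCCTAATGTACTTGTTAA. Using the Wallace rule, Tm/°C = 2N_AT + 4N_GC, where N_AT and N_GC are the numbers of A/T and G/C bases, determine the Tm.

48°C

Base counts: C=3, A=5, G=3, T=7
A+T = 12, G+C = 6
Tm = 4·6 + 2·12 = 24 + 24 = 48°C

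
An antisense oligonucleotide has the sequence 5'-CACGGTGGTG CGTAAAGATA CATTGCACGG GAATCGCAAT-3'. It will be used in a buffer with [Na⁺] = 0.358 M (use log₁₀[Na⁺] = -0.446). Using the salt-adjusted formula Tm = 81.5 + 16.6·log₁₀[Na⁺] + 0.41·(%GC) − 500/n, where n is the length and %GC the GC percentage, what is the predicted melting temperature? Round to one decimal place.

82.1°C

Length n = 40. Base counts: A=12, T=8, C=8, G=12
G+C = 20, so %GC = 20/40 × 100 = 50%
Salt term: 16.6 × (-0.446) = -7.404
GC term: 0.41 × 50 = 20.5; length term: −500/40 = −12.5
Tm = 81.5 + (-7.404) + 20.5 − 12.5 = 82.096 → 82.1°C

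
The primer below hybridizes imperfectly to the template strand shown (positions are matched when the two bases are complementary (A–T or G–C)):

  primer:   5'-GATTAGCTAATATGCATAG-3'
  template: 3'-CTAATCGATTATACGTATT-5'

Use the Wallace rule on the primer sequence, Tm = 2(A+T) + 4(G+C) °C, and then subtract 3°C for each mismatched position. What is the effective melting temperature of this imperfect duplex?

47°C

Primer base counts: A=7, T=6, G=4, C=2 → A+T=13, G+C=6
Perfect-match Tm = 2(13) + 4(6) = 26 + 24 = 50°C
Mismatches (positions where the bases are not complementary): 1 (at position 19)
Effective Tm = 50 − 1×3 = 50 − 3 = 47°C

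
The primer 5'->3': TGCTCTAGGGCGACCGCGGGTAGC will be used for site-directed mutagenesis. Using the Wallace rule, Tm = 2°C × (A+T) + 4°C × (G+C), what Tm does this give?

T=4, G=10, C=7, A=3
So N_AT = 7 and N_GC = 17.
Tm = 2×7 + 4×17 = 82°C

82°C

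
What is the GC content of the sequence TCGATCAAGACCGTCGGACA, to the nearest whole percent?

55%

Base counts: A=6, C=6, T=3, G=5
G+C = 5 + 6 = 11 out of 20 bases
%GC = 11/20 × 100 = 55% ≈ 55%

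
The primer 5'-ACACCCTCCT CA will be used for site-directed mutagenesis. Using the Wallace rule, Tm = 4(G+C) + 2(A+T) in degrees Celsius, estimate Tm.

Counting bases: A=3, C=7, G=0, T=2
A+T = 5, G+C = 7
Tm = 2×5 + 4×7 = 38°C

38°C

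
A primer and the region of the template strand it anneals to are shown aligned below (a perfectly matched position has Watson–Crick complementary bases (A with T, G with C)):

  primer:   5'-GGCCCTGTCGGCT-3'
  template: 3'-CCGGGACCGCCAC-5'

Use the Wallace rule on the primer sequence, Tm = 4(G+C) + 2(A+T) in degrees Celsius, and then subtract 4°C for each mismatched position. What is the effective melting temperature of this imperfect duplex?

34°C

Primer base counts: A=0, T=3, G=5, C=5 → A+T=3, G+C=10
Perfect-match Tm = 2(3) + 4(10) = 6 + 40 = 46°C
Mismatches (positions where the bases are not complementary): 3 (at positions 8, 12, 13)
Effective Tm = 46 − 3×4 = 46 − 12 = 34°C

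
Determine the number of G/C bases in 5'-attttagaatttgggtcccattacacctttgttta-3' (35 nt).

11

Scanning the sequence gives A=8, G=5, T=16, C=6.
Total G or C: 5 + 6 = 11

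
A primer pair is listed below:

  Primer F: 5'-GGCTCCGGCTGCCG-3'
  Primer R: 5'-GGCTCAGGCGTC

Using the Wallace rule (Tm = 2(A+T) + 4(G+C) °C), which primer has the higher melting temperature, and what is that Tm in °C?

Primer F, 52°C

Primer F: A+T=2, G+C=12 → Tm = 2(2)+4(12) = 52°C
Primer R: A+T=3, G+C=9 → Tm = 2(3)+4(9) = 42°C
52°C vs 42°C → primer F is higher.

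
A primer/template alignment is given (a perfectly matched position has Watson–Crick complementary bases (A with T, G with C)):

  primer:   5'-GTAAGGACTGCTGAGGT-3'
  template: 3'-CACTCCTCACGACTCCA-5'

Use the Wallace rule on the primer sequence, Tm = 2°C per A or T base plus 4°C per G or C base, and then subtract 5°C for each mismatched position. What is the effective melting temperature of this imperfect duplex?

Primer base counts: A=4, T=4, G=7, C=2 → A+T=8, G+C=9
Perfect-match Tm = 2(8) + 4(9) = 16 + 36 = 52°C
Mismatches (positions where the bases are not complementary): 2 (at positions 3, 8)
Effective Tm = 52 − 2×5 = 52 − 10 = 42°C

42°C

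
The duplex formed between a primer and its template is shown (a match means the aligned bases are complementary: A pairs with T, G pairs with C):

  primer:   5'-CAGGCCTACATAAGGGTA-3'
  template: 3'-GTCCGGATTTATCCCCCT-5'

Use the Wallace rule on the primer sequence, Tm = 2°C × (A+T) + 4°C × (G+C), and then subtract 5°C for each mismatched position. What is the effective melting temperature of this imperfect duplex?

39°C

Primer base counts: A=6, T=3, G=5, C=4 → A+T=9, G+C=9
Perfect-match Tm = 2(9) + 4(9) = 18 + 36 = 54°C
Mismatches (positions where the bases are not complementary): 3 (at positions 9, 13, 17)
Effective Tm = 54 − 3×5 = 54 − 15 = 39°C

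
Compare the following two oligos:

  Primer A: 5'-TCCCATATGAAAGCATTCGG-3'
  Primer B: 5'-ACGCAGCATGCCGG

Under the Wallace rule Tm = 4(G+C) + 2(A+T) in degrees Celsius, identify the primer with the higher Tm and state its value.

Primer A, 58°C

Primer A: A+T=11, G+C=9 → Tm = 2(11)+4(9) = 58°C
Primer B: A+T=4, G+C=10 → Tm = 2(4)+4(10) = 48°C
58°C vs 48°C → primer A is higher.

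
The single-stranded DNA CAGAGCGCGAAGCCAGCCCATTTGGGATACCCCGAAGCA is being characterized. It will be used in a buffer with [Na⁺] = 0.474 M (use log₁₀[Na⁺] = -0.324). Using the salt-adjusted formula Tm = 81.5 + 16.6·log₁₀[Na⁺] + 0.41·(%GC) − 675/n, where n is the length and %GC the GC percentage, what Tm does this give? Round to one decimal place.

Length n = 39. Base counts: G=11, A=11, T=4, C=13
G+C = 24, so %GC = 24/39 × 100 = 61.538%
Salt term: 16.6 × (-0.324) = -5.378
GC term: 0.41 × 61.538 = 25.231; length term: −675/39 = −17.308
Tm = 81.5 + (-5.378) + 25.231 − 17.308 = 84.045 → 84.0°C

84.0°C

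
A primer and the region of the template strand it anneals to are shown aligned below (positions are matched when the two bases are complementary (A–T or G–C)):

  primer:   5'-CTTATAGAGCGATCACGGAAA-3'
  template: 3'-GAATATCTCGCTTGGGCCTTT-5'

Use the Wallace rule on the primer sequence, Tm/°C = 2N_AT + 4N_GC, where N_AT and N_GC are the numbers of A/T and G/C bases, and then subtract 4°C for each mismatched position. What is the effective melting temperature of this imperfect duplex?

52°C

Primer base counts: A=8, T=4, G=5, C=4 → A+T=12, G+C=9
Perfect-match Tm = 2(12) + 4(9) = 24 + 36 = 60°C
Mismatches (positions where the bases are not complementary): 2 (at positions 13, 15)
Effective Tm = 60 − 2×4 = 60 − 8 = 52°C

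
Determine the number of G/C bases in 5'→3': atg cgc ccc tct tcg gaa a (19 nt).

11

G=4, A=4, T=4, C=7
G+C = 4 + 7 = 11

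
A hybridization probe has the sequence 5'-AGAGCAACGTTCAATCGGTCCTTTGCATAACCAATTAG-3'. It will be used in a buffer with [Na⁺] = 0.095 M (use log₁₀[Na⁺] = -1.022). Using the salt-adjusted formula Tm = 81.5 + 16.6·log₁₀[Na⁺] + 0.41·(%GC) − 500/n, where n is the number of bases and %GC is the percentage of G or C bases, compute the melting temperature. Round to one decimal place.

68.6°C

Length n = 38. Scanning the sequence gives G=7, T=10, C=9, A=12.
G+C = 16, so %GC = 16/38 × 100 = 42.105%
Salt term: 16.6 × (-1.022) = -16.965
GC term: 0.41 × 42.105 = 17.263; length term: −500/38 = −13.158
Tm = 81.5 + (-16.965) + 17.263 − 13.158 = 68.64 → 68.6°C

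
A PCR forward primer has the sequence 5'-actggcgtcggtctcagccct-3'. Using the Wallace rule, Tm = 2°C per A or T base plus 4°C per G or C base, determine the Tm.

70°C

Base counts: T=5, G=6, A=2, C=8
AT pairs contribute 7, GC pairs contribute 14.
Tm = 2(7) + 4(14) = 14 + 56 = 70°C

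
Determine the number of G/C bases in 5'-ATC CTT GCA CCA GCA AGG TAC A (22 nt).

11

G=4, T=4, A=7, C=7
Total G or C: 4 + 7 = 11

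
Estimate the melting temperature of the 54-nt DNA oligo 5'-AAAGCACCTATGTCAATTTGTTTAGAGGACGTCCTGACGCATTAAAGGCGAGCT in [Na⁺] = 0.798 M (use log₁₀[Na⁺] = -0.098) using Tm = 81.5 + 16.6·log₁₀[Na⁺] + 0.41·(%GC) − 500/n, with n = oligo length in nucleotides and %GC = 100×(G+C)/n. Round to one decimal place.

88.8°C

Length n = 54. C=11, G=13, A=16, T=14
G+C = 24, so %GC = 24/54 × 100 = 44.444%
Salt term: 16.6 × (-0.098) = -1.627
GC term: 0.41 × 44.444 = 18.222; length term: −500/54 = −9.259
Tm = 81.5 + (-1.627) + 18.222 − 9.259 = 88.836 → 88.8°C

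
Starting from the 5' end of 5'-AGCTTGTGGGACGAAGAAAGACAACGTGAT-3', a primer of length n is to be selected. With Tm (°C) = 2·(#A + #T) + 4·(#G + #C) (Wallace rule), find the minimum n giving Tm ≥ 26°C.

First 8 bases: AGCTTGTG → Tm = 24°C (< 26°C)
First 9 bases: AGCTTGTGG → Tm = 28°C (≥ 26°C)
Since every base adds ≥2°C, Tm only increases with n, so the threshold is first crossed at n = 9.

n = 9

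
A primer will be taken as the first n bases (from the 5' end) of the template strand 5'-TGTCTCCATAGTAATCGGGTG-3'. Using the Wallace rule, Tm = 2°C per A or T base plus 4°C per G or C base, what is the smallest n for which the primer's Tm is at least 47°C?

First 16 bases: TGTCTCCATAGTAATC → Tm = 44°C (< 47°C)
First 17 bases: TGTCTCCATAGTAATCG → Tm = 48°C (≥ 47°C)
Since every base adds ≥2°C, Tm only increases with n, so the threshold is first crossed at n = 17.

n = 17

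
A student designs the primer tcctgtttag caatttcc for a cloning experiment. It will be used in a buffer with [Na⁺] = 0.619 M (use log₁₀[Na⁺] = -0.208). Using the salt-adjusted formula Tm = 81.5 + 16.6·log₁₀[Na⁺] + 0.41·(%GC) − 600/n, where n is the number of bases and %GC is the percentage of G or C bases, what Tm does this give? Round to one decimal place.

60.7°C

Length n = 18. Scanning the sequence gives G=2, T=8, A=3, C=5.
G+C = 7, so %GC = 7/18 × 100 = 38.889%
Salt term: 16.6 × (-0.208) = -3.453
GC term: 0.41 × 38.889 = 15.944; length term: −600/18 = −33.333
Tm = 81.5 + (-3.453) + 15.944 − 33.333 = 60.658 → 60.7°C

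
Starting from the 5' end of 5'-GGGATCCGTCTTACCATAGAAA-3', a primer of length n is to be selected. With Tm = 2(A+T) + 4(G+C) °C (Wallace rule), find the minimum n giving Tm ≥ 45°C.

First 14 bases: GGGATCCGTCTTAC → Tm = 44°C (< 45°C)
First 15 bases: GGGATCCGTCTTACC → Tm = 48°C (≥ 45°C)
Each additional base adds 2°C (A/T) or 4°C (G/C), so Tm is non-decreasing in n; n = 15 is the first length to reach 45°C.

n = 15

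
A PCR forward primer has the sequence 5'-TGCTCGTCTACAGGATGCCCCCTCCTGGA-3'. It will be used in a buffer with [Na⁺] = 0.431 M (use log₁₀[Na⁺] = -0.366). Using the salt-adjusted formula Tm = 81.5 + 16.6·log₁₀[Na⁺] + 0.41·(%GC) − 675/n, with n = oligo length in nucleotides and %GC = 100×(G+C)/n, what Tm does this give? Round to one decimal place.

77.6°C

Length n = 29. Base counts: C=11, G=7, A=4, T=7
G+C = 18, so %GC = 18/29 × 100 = 62.069%
Salt term: 16.6 × (-0.366) = -6.076
GC term: 0.41 × 62.069 = 25.448; length term: −675/29 = −23.276
Tm = 81.5 + (-6.076) + 25.448 − 23.276 = 77.596 → 77.6°C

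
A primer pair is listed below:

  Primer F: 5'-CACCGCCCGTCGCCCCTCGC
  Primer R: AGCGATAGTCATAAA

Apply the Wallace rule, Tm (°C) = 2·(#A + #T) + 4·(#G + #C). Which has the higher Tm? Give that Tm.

Primer F: A+T=3, G+C=17 → Tm = 2(3)+4(17) = 74°C
Primer R: A+T=10, G+C=5 → Tm = 2(10)+4(5) = 40°C
74°C vs 40°C → primer F is higher.

Primer F, 74°C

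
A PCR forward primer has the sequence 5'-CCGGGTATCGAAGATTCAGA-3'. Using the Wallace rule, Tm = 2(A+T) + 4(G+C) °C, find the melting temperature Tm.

Scanning the sequence gives A=6, C=4, T=4, G=6.
AT pairs contribute 10, GC pairs contribute 10.
Tm = 2(10) + 4(10) = 20 + 40 = 60°C

60°C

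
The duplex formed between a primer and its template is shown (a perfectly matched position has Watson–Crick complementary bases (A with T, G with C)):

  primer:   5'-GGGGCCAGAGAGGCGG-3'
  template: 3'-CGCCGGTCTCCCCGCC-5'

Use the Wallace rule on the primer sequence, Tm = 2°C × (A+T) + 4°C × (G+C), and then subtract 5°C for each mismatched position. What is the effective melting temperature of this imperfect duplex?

Primer base counts: A=3, T=0, G=10, C=3 → A+T=3, G+C=13
Perfect-match Tm = 2(3) + 4(13) = 6 + 52 = 58°C
Mismatches (positions where the bases are not complementary): 2 (at positions 2, 11)
Effective Tm = 58 − 2×5 = 58 − 10 = 48°C

48°C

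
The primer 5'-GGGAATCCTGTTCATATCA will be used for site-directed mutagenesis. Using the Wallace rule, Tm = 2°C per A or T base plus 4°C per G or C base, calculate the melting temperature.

54°C

C=4, T=6, A=5, G=4
AT pairs contribute 11, GC pairs contribute 8.
Tm = 4·8 + 2·11 = 32 + 22 = 54°C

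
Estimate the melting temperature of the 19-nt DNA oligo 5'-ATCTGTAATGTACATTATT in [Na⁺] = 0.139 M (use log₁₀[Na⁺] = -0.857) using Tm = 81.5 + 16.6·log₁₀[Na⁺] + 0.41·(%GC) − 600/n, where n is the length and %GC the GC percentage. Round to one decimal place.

Length n = 19. Counting bases: G=2, A=6, C=2, T=9
G+C = 4, so %GC = 4/19 × 100 = 21.053%
Salt term: 16.6 × (-0.857) = -14.226
GC term: 0.41 × 21.053 = 8.632; length term: −600/19 = −31.579
Tm = 81.5 + (-14.226) + 8.632 − 31.579 = 44.327 → 44.3°C

44.3°C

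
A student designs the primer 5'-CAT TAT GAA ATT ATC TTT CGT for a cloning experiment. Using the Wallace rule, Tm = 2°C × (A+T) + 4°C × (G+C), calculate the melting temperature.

Base counts: A=6, C=3, T=10, G=2
So N_AT = 16 and N_GC = 5.
Tm = 2×16 + 4×5 = 52°C

52°C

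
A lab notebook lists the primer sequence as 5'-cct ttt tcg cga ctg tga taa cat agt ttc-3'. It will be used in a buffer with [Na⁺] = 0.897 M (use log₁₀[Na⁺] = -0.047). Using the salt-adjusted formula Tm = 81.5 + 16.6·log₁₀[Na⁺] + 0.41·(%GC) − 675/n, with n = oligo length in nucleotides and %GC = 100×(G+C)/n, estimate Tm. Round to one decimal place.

Length n = 30. Counting bases: G=5, A=6, T=12, C=7
G+C = 12, so %GC = 12/30 × 100 = 40%
Salt term: 16.6 × (-0.047) = -0.78
GC term: 0.41 × 40 = 16.4; length term: −675/30 = −22.5
Tm = 81.5 + (-0.78) + 16.4 − 22.5 = 74.62 → 74.6°C

74.6°C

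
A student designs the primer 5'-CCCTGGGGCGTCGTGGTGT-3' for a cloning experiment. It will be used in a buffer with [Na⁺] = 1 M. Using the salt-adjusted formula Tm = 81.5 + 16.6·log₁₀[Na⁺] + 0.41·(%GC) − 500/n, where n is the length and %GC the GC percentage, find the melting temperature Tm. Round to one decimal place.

Length n = 19. Base counts: T=5, C=5, G=9, A=0
G+C = 14, so %GC = 14/19 × 100 = 73.684%
Salt term: 16.6 × (0) = 0
GC term: 0.41 × 73.684 = 30.21; length term: −500/19 = −26.316
Tm = 81.5 + (0) + 30.21 − 26.316 = 85.394 → 85.4°C

85.4°C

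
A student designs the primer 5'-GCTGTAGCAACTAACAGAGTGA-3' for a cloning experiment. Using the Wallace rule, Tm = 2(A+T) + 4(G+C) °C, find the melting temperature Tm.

64°C

Scanning the sequence gives T=4, C=4, A=8, G=6.
A+T = 12, G+C = 10
Tm = 2×12 + 4×10 = 64°C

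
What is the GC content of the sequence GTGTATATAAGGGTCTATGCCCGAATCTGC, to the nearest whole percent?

Base counts: A=7, G=8, C=6, T=9
G+C = 8 + 6 = 14 out of 30 bases
%GC = 14/30 × 100 = 46.67% ≈ 47%

47%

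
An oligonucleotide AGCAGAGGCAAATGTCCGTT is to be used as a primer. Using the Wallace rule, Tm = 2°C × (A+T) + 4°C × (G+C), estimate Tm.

T=4, A=6, G=6, C=4
AT pairs contribute 10, GC pairs contribute 10.
Tm = 2(10) + 4(10) = 20 + 40 = 60°C

60°C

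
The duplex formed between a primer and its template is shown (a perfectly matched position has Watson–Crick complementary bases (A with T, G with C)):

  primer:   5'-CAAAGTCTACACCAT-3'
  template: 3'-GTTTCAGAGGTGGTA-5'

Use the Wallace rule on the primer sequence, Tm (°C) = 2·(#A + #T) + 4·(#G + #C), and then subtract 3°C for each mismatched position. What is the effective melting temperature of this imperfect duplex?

39°C

Primer base counts: A=6, T=3, G=1, C=5 → A+T=9, G+C=6
Perfect-match Tm = 2(9) + 4(6) = 18 + 24 = 42°C
Mismatches (positions where the bases are not complementary): 1 (at position 9)
Effective Tm = 42 − 1×3 = 42 − 3 = 39°C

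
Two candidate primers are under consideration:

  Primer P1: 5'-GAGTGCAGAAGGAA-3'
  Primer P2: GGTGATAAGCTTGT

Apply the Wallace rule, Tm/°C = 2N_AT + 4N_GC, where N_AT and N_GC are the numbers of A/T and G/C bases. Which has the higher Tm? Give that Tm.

Primer P1: A+T=7, G+C=7 → Tm = 2(7)+4(7) = 42°C
Primer P2: A+T=8, G+C=6 → Tm = 2(8)+4(6) = 40°C
42°C vs 40°C → primer P1 is higher.

Primer P1, 42°C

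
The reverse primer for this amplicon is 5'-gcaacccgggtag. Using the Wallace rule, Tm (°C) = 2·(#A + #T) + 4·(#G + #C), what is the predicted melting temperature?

A=3, T=1, C=4, G=5
AT pairs contribute 4, GC pairs contribute 9.
Tm = 4·9 + 2·4 = 36 + 8 = 44°C

44°C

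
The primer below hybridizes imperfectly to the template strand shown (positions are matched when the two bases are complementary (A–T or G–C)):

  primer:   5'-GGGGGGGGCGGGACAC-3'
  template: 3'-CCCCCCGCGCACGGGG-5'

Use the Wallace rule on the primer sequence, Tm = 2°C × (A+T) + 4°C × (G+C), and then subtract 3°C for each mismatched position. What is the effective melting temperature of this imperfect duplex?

48°C

Primer base counts: A=2, T=0, G=11, C=3 → A+T=2, G+C=14
Perfect-match Tm = 2(2) + 4(14) = 4 + 56 = 60°C
Mismatches (positions where the bases are not complementary): 4 (at positions 7, 11, 13, 15)
Effective Tm = 60 − 4×3 = 60 − 12 = 48°C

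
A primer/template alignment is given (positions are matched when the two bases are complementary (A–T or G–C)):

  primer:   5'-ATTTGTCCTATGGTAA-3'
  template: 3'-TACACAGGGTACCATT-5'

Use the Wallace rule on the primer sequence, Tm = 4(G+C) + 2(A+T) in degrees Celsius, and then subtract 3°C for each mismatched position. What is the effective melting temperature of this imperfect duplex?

Primer base counts: A=4, T=7, G=3, C=2 → A+T=11, G+C=5
Perfect-match Tm = 2(11) + 4(5) = 22 + 20 = 42°C
Mismatches (positions where the bases are not complementary): 2 (at positions 3, 9)
Effective Tm = 42 − 2×3 = 42 − 6 = 36°C

36°C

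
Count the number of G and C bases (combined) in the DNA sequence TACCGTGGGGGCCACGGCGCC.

17

Base counts: G=9, A=2, C=8, T=2
G+C = 9 + 8 = 17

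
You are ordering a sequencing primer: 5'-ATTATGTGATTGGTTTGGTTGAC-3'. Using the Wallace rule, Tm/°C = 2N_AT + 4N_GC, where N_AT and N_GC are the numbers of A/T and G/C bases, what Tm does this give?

T=11, G=7, C=1, A=4
A+T = 15, G+C = 8
Tm = 2(15) + 4(8) = 30 + 32 = 62°C

62°C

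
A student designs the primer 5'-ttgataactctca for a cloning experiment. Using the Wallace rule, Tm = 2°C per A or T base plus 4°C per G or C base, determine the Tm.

Base counts: C=3, A=4, G=1, T=5
A+T = 9, G+C = 4
Tm = 2(9) + 4(4) = 18 + 16 = 34°C

34°C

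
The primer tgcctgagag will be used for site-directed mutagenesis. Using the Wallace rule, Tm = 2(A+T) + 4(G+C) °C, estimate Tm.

32°C

Counting bases: C=2, G=4, T=2, A=2
A+T = 4, G+C = 6
Tm = 4·6 + 2·4 = 24 + 8 = 32°C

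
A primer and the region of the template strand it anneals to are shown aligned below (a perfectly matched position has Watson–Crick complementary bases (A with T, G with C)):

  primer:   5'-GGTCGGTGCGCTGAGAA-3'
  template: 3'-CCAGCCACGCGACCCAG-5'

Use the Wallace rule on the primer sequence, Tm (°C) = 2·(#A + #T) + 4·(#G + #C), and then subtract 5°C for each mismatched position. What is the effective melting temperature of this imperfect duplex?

Primer base counts: A=3, T=3, G=8, C=3 → A+T=6, G+C=11
Perfect-match Tm = 2(6) + 4(11) = 12 + 44 = 56°C
Mismatches (positions where the bases are not complementary): 3 (at positions 14, 16, 17)
Effective Tm = 56 − 3×5 = 56 − 15 = 41°C

41°C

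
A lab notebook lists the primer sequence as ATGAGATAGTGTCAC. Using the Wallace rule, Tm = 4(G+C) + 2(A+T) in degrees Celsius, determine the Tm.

G=4, A=5, T=4, C=2
A+T = 9, G+C = 6
Tm = 2(9) + 4(6) = 18 + 24 = 42°C

42°C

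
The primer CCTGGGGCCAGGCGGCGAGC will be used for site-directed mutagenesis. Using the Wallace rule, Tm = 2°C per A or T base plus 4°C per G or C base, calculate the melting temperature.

74°C

C=7, T=1, G=10, A=2
So N_AT = 3 and N_GC = 17.
Tm = 2(3) + 4(17) = 6 + 68 = 74°C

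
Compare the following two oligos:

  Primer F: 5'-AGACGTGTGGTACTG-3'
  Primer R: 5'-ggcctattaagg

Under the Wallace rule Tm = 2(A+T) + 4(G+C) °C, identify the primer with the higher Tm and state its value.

Primer F: A+T=7, G+C=8 → Tm = 2(7)+4(8) = 46°C
Primer R: A+T=6, G+C=6 → Tm = 2(6)+4(6) = 36°C
46°C vs 36°C → primer F is higher.

Primer F, 46°C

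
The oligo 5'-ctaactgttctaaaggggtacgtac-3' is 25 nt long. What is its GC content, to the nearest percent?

Scanning the sequence gives T=7, G=6, A=7, C=5.
G+C = 6 + 5 = 11 out of 25 bases
%GC = 11/25 × 100 = 44% ≈ 44%

44%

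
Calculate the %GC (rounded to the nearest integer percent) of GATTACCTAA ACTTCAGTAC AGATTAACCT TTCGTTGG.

37%

A=11, G=6, C=8, T=13
G+C = 6 + 8 = 14 out of 38 bases
%GC = 14/38 × 100 = 36.84% ≈ 37%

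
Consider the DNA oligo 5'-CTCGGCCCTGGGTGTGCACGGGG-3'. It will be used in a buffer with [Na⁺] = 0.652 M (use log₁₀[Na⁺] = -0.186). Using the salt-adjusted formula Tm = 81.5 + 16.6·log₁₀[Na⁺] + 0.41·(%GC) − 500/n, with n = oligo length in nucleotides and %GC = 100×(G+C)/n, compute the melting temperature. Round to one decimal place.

Length n = 23. G=11, T=4, A=1, C=7
G+C = 18, so %GC = 18/23 × 100 = 78.261%
Salt term: 16.6 × (-0.186) = -3.088
GC term: 0.41 × 78.261 = 32.087; length term: −500/23 = −21.739
Tm = 81.5 + (-3.088) + 32.087 − 21.739 = 88.76 → 88.8°C

88.8°C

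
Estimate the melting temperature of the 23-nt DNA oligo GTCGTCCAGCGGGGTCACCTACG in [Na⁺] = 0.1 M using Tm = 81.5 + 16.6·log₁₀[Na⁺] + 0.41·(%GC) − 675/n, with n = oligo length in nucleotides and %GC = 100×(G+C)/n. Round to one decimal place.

64.1°C

Length n = 23. Base counts: C=8, G=8, T=4, A=3
G+C = 16, so %GC = 16/23 × 100 = 69.565%
Salt term: 16.6 × (-1) = -16.6
GC term: 0.41 × 69.565 = 28.522; length term: −675/23 = −29.348
Tm = 81.5 + (-16.6) + 28.522 − 29.348 = 64.074 → 64.1°C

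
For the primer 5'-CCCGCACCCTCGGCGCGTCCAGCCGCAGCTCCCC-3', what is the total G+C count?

28

Base counts: C=20, T=3, G=8, A=3
G+C = 8 + 20 = 28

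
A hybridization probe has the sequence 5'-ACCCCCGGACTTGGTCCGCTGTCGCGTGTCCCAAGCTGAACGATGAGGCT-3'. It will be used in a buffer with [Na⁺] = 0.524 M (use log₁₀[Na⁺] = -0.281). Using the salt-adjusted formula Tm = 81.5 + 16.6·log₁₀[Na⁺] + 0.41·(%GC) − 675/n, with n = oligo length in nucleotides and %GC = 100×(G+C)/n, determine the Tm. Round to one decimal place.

Length n = 50. A=8, C=17, T=10, G=15
G+C = 32, so %GC = 32/50 × 100 = 64%
Salt term: 16.6 × (-0.281) = -4.665
GC term: 0.41 × 64 = 26.24; length term: −675/50 = −13.5
Tm = 81.5 + (-4.665) + 26.24 − 13.5 = 89.575 → 89.6°C

89.6°C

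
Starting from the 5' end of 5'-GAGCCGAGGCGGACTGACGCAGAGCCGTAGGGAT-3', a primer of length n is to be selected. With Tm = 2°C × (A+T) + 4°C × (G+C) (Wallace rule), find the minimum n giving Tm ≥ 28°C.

First 7 bases: GAGCCGA → Tm = 24°C (< 28°C)
First 8 bases: GAGCCGAG → Tm = 28°C (≥ 28°C)
Since every base adds ≥2°C, Tm only increases with n, so the threshold is first crossed at n = 8.

n = 8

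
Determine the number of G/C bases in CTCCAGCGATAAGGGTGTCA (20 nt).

Base counts: T=4, A=5, G=6, C=5
G+C = 6 + 5 = 11

11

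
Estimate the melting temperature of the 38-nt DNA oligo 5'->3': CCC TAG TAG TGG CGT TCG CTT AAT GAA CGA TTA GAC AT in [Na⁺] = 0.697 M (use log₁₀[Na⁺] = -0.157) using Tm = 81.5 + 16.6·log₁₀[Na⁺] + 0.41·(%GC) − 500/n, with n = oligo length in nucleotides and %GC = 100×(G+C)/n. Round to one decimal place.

Length n = 38. G=9, A=10, C=8, T=11
G+C = 17, so %GC = 17/38 × 100 = 44.737%
Salt term: 16.6 × (-0.157) = -2.606
GC term: 0.41 × 44.737 = 18.342; length term: −500/38 = −13.158
Tm = 81.5 + (-2.606) + 18.342 − 13.158 = 84.078 → 84.1°C

84.1°C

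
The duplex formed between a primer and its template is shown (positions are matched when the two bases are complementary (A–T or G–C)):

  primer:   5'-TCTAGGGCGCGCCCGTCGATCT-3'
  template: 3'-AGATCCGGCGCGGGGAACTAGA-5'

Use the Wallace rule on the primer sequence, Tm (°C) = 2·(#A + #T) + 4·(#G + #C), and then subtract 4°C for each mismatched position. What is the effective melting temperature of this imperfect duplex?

62°C

Primer base counts: A=2, T=5, G=7, C=8 → A+T=7, G+C=15
Perfect-match Tm = 2(7) + 4(15) = 14 + 60 = 74°C
Mismatches (positions where the bases are not complementary): 3 (at positions 7, 15, 17)
Effective Tm = 74 − 3×4 = 74 − 12 = 62°C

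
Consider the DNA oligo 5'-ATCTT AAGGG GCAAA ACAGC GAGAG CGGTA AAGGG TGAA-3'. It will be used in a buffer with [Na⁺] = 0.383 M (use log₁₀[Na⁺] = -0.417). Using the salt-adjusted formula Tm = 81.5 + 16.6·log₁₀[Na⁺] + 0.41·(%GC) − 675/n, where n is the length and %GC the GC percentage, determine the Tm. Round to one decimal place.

77.2°C

Length n = 39. G=14, C=5, T=5, A=15
G+C = 19, so %GC = 19/39 × 100 = 48.718%
Salt term: 16.6 × (-0.417) = -6.922
GC term: 0.41 × 48.718 = 19.974; length term: −675/39 = −17.308
Tm = 81.5 + (-6.922) + 19.974 − 17.308 = 77.244 → 77.2°C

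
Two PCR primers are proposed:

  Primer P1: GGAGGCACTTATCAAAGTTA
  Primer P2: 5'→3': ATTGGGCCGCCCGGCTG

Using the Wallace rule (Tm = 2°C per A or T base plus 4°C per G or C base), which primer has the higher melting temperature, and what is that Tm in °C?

Primer P2, 60°C

Primer P1: A+T=12, G+C=8 → Tm = 2(12)+4(8) = 56°C
Primer P2: A+T=4, G+C=13 → Tm = 2(4)+4(13) = 60°C
56°C vs 60°C → primer P2 is higher.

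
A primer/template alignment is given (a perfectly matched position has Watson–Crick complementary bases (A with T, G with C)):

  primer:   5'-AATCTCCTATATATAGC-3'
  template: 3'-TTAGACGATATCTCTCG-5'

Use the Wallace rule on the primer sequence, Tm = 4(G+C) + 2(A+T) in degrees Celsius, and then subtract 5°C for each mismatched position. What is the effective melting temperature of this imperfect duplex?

Primer base counts: A=6, T=6, G=1, C=4 → A+T=12, G+C=5
Perfect-match Tm = 2(12) + 4(5) = 24 + 20 = 44°C
Mismatches (positions where the bases are not complementary): 3 (at positions 6, 12, 14)
Effective Tm = 44 − 3×5 = 44 − 15 = 29°C

29°C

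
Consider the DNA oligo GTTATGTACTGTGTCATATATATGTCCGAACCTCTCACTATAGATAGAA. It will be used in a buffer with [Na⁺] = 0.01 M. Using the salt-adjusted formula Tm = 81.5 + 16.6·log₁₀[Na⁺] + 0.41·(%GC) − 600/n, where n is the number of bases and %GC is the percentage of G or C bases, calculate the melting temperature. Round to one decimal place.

50.3°C

Length n = 49. Scanning the sequence gives G=8, T=17, C=9, A=15.
G+C = 17, so %GC = 17/49 × 100 = 34.694%
Salt term: 16.6 × (-2) = -33.2
GC term: 0.41 × 34.694 = 14.225; length term: −600/49 = −12.245
Tm = 81.5 + (-33.2) + 14.225 − 12.245 = 50.28 → 50.3°C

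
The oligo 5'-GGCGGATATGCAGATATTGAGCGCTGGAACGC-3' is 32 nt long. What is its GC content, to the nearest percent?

56%

Scanning the sequence gives T=6, G=12, A=8, C=6.
G+C = 12 + 6 = 18 out of 32 bases
%GC = 18/32 × 100 = 56.25% ≈ 56%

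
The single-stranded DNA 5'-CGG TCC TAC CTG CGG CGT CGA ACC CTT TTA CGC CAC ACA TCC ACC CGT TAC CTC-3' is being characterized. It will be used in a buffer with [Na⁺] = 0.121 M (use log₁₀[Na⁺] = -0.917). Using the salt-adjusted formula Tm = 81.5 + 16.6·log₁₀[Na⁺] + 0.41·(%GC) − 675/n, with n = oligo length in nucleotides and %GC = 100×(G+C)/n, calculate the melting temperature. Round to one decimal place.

78.8°C

Length n = 54. Counting bases: C=24, T=12, G=9, A=9
G+C = 33, so %GC = 33/54 × 100 = 61.111%
Salt term: 16.6 × (-0.917) = -15.222
GC term: 0.41 × 61.111 = 25.056; length term: −675/54 = −12.5
Tm = 81.5 + (-15.222) + 25.056 − 12.5 = 78.834 → 78.8°C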